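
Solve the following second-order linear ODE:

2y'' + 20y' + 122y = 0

Characteristic equation: 2r² + 20r + 122 = 0
Divide by 2: r² + 10r + 61 = 0
Roots: r = -5 ± 6i (complex conjugates)
General solution: y = e^(-5x)(C₁cos(6x) + C₂sin(6x))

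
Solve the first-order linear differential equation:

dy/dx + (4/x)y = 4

Using integrating factor method:

General solution: y = (4/5)x + Cx^(-4)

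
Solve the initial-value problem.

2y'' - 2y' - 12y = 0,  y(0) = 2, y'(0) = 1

General solution: y = C₁e^(3x) + C₂e^(-2x)
Applying ICs: C₁ = 1, C₂ = 1
Particular solution: y = e^(3x) + e^(-2x)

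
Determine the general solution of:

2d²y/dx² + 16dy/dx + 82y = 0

Characteristic equation: 2r² + 16r + 82 = 0
Divide by 2: r² + 8r + 41 = 0
Roots: r = -4 ± 5i (complex conjugates)
General solution: y = e^(-4x)(C₁cos(5x) + C₂sin(5x))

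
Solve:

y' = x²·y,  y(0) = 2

General solution: y = Ce^(x³/3)
Applying IC y(0) = 2:
Particular solution: y = 2e^(x³/3)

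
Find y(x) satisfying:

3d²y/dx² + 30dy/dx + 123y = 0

Characteristic equation: 3r² + 30r + 123 = 0
Divide by 3: r² + 10r + 41 = 0
Roots: r = -5 ± 4i (complex conjugates)
General solution: y = e^(-5x)(C₁cos(4x) + C₂sin(4x))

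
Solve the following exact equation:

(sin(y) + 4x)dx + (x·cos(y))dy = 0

Verify exactness: ∂M/∂y = ∂N/∂x ✓
Find F(x,y) such that ∂F/∂x = M, ∂F/∂y = N
Solution: x·sin(y) + 2x² = C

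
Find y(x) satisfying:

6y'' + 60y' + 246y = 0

Characteristic equation: 6r² + 60r + 246 = 0
Divide by 6: r² + 10r + 41 = 0
Roots: r = -5 ± 4i (complex conjugates)
General solution: y = e^(-5x)(C₁cos(4x) + C₂sin(4x))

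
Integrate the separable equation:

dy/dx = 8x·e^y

Separating variables and integrating:
-e^(-y) = 4x² + C

General solution: y = -ln(C - 4x²)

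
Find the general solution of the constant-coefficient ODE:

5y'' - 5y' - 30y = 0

Characteristic equation: 5r² - 5r - 30 = 0
Divide by 5: r² - r - 6 = 0
Roots: r = 3, -2 (distinct real)
General solution: y = C₁e^(3x) + C₂e^(-2x)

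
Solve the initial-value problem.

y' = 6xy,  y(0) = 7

General solution: y = Ce^(3x²)
Applying IC y(0) = 7:
Particular solution: y = 7e^(3x²)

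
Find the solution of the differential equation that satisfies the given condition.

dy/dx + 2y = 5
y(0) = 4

General solution: y = 5/2 + Ce^(-2x)
Applying y(0) = 4: C = 4 - 5/2 = 3/2
Particular solution: y = 5/2 + (3/2)e^(-2x)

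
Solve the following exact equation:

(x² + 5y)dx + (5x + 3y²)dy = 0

Verify exactness: ∂M/∂y = ∂N/∂x ✓
Find F(x,y) such that ∂F/∂x = M, ∂F/∂y = N
Solution: x³/3 + 5xy + y³ = C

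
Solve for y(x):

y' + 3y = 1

Using integrating factor method:

General solution: y = 1/3 + Ce^(-3x)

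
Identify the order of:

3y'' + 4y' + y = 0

The order is 2 (highest derivative is of order 2).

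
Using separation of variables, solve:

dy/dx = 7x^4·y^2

Separating variables and integrating:
-1/y = 7x^5/5 + C

General solution: y^-1 = (-7/5)x^5 + C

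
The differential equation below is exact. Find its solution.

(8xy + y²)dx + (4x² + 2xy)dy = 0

Verify exactness: ∂M/∂y = ∂N/∂x ✓
Find F(x,y) such that ∂F/∂x = M, ∂F/∂y = N
Solution: 4x²y + xy² = C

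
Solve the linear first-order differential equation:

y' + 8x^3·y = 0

Using integrating factor method:

General solution: y = Ce^(-2x^4)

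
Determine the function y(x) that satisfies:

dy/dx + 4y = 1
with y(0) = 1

General solution: y = 1/4 + Ce^(-4x)
Applying y(0) = 1: C = 1 - 1/4 = 3/4
Particular solution: y = 1/4 + (3/4)e^(-4x)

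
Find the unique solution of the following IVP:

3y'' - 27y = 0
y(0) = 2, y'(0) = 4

General solution: y = C₁e^(3x) + C₂e^(-3x)
Applying ICs: C₁ = 5/3, C₂ = 1/3
Particular solution: y = (5/3)e^(3x) + (1/3)e^(-3x)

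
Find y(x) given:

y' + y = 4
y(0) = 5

General solution: y = 4 + Ce^(-x)
Applying y(0) = 5: C = 5 - 4 = 1
Particular solution: y = 4 + e^(-x)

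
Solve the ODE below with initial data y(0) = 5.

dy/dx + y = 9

General solution: y = 9 + Ce^(-x)
Applying y(0) = 5: C = 5 - 9 = -4
Particular solution: y = 9 - 4e^(-x)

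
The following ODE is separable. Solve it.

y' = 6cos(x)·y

Separating variables and integrating:
ln|y| = 6sin(x) + C

General solution: y = Ce^(6sin(x))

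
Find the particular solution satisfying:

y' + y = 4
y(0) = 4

General solution: y = 4 + Ce^(-x)
Applying y(0) = 4: C = 4 - 4 = 0
Particular solution: y = 4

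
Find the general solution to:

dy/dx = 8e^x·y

Separating variables and integrating:
ln|y| = 8e^x + C

General solution: y = Ce^(8e^x)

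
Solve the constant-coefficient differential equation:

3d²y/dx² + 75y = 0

Characteristic equation: 3r² + 75 = 0
Divide by 3: r² + 25 = 0
Roots: r = ±5i (complex conjugates)
General solution: y = C₁cos(5x) + C₂sin(5x)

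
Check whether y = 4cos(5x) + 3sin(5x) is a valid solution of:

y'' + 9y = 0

Verification:
y'' = -100cos(5x) - 75sin(5x)
y'' + 9y ≠ 0 (frequency mismatch: got 25 instead of 9)

No, it is not a solution.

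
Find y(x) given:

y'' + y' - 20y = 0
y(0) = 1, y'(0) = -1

General solution: y = C₁e^(4x) + C₂e^(-5x)
Applying ICs: C₁ = 4/9, C₂ = 5/9
Particular solution: y = (4/9)e^(4x) + (5/9)e^(-5x)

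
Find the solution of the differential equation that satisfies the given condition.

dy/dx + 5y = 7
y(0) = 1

General solution: y = 7/5 + Ce^(-5x)
Applying y(0) = 1: C = 1 - 7/5 = -2/5
Particular solution: y = 7/5 - (2/5)e^(-5x)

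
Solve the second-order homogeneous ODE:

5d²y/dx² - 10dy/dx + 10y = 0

Characteristic equation: 5r² - 10r + 10 = 0
Divide by 5: r² - 2r + 2 = 0
Roots: r = 1 ± i (complex conjugates)
General solution: y = e^x(C₁cos(x) + C₂sin(x))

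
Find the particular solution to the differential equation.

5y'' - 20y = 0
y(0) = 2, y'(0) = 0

General solution: y = C₁e^(2x) + C₂e^(-2x)
Applying ICs: C₁ = 1, C₂ = 1
Particular solution: y = e^(2x) + e^(-2x)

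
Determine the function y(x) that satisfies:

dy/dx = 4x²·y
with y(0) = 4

General solution: y = Ce^(4x³/3)
Applying IC y(0) = 4:
Particular solution: y = 4e^(4x³/3)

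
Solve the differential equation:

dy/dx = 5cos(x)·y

Separating variables and integrating:
ln|y| = 5sin(x) + C

General solution: y = Ce^(5sin(x))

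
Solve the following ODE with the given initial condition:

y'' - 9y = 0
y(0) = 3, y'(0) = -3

General solution: y = C₁e^(3x) + C₂e^(-3x)
Applying ICs: C₁ = 1, C₂ = 2
Particular solution: y = e^(3x) + 2e^(-3x)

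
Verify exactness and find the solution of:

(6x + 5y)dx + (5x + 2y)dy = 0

Verify exactness: ∂M/∂y = ∂N/∂x ✓
Find F(x,y) such that ∂F/∂x = M, ∂F/∂y = N
Solution: 3x² + 5xy + y² = C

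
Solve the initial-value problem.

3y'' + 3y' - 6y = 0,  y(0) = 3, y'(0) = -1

General solution: y = C₁e^x + C₂e^(-2x)
Applying ICs: C₁ = 5/3, C₂ = 4/3
Particular solution: y = (5/3)e^x + (4/3)e^(-2x)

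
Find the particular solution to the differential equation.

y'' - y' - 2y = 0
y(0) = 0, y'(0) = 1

General solution: y = C₁e^(2x) + C₂e^(-x)
Applying ICs: C₁ = 1/3, C₂ = -1/3
Particular solution: y = (1/3)e^(2x) - (1/3)e^(-x)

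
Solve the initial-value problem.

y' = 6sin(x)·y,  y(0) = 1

General solution: y = Ce^(-6cos(x))
Applying IC y(0) = 1:
Particular solution: y = e^(6(1-cos(x)))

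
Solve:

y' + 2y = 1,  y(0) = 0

General solution: y = 1/2 + Ce^(-2x)
Applying y(0) = 0: C = 0 - 1/2 = -1/2
Particular solution: y = 1/2 - (1/2)e^(-2x)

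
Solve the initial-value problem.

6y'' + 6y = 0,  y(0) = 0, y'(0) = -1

General solution: y = C₁cos(x) + C₂sin(x)
Complex roots r = ±i
Applying ICs: C₁ = 0, C₂ = -1
Particular solution: y = -sin(x)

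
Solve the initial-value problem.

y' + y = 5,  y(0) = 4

General solution: y = 5 + Ce^(-x)
Applying y(0) = 4: C = 4 - 5 = -1
Particular solution: y = 5 - e^(-x)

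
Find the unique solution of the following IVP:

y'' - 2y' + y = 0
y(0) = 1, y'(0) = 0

General solution: y = (C₁ + C₂x)e^x
Repeated root r = 1
Applying ICs: C₁ = 1, C₂ = -1
Particular solution: y = (1 - x)e^x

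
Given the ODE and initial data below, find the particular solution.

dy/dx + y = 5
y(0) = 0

General solution: y = 5 + Ce^(-x)
Applying y(0) = 0: C = 0 - 5 = -5
Particular solution: y = 5 - 5e^(-x)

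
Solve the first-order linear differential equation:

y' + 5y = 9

Using integrating factor method:

General solution: y = 9/5 + Ce^(-5x)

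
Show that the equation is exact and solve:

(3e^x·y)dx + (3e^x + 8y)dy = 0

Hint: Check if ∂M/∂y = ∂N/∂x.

Verify exactness: ∂M/∂y = ∂N/∂x ✓
Find F(x,y) such that ∂F/∂x = M, ∂F/∂y = N
Solution: 3e^x·y + 4y² = C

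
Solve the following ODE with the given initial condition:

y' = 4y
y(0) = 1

General solution: y = Ce^(4x)
Applying IC y(0) = 1:
Particular solution: y = e^(4x)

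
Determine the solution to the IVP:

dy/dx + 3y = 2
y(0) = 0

General solution: y = 2/3 + Ce^(-3x)
Applying y(0) = 0: C = 0 - 2/3 = -2/3
Particular solution: y = 2/3 - (2/3)e^(-3x)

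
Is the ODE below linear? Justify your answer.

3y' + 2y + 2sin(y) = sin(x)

No. Nonlinear (sin(y) is nonlinear in y)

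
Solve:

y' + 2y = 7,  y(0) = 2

General solution: y = 7/2 + Ce^(-2x)
Applying y(0) = 2: C = 2 - 7/2 = -3/2
Particular solution: y = 7/2 - (3/2)e^(-2x)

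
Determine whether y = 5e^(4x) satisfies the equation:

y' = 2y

Verification:
y = 5e^(4x)
y' = 20e^(4x)
But 2y = 10e^(4x)
y' ≠ 2y — the derivative does not match

No, it is not a solution.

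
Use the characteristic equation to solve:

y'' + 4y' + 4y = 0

Characteristic equation: r² + 4r + 4 = 0
Factored: (r + 2)² = 0
Repeated root: r = -2
General solution: y = (C₁ + C₂x)e^(-2x)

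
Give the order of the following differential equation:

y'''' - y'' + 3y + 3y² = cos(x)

The order is 4 (highest derivative is of order 4).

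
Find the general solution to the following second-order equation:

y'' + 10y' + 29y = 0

Characteristic equation: r² + 10r + 29 = 0
Roots: r = -5 ± 2i (complex conjugates)
General solution: y = e^(-5x)(C₁cos(2x) + C₂sin(2x))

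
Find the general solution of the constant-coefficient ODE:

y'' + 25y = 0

Characteristic equation: r² + 25 = 0
Roots: r = ±5i (complex conjugates)
General solution: y = C₁cos(5x) + C₂sin(5x)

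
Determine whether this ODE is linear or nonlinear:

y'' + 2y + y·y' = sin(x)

Nonlinear (product y·y')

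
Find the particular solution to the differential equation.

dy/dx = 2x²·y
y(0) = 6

General solution: y = Ce^(2x³/3)
Applying IC y(0) = 6:
Particular solution: y = 6e^(2x³/3)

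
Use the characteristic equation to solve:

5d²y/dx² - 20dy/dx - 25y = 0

Characteristic equation: 5r² - 20r - 25 = 0
Divide by 5: r² - 4r - 5 = 0
Roots: r = 5, -1 (distinct real)
General solution: y = C₁e^(5x) + C₂e^(-x)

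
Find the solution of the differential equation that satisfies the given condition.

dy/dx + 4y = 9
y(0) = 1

General solution: y = 9/4 + Ce^(-4x)
Applying y(0) = 1: C = 1 - 9/4 = -5/4
Particular solution: y = 9/4 - (5/4)e^(-4x)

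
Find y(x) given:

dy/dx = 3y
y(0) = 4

General solution: y = Ce^(3x)
Applying IC y(0) = 4:
Particular solution: y = 4e^(3x)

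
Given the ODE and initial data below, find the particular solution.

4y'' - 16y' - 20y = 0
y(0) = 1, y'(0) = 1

General solution: y = C₁e^(5x) + C₂e^(-x)
Applying ICs: C₁ = 1/3, C₂ = 2/3
Particular solution: y = (1/3)e^(5x) + (2/3)e^(-x)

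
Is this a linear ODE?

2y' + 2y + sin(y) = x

No. Nonlinear (sin(y) is nonlinear in y)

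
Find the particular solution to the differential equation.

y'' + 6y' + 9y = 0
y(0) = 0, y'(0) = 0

General solution: y = (C₁ + C₂x)e^(-3x)
Repeated root r = -3
Applying ICs: C₁ = 0, C₂ = 0
Particular solution: y = 0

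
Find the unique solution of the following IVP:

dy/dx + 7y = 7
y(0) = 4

General solution: y = 1 + Ce^(-7x)
Applying y(0) = 4: C = 4 - 1 = 3
Particular solution: y = 1 + 3e^(-7x)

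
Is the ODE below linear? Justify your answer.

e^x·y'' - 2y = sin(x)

Yes. Linear (y and its derivatives appear to the first power only, no products of y terms)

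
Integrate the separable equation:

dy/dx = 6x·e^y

Separating variables and integrating:
-e^(-y) = 3x² + C

General solution: y = -ln(C - 3x²)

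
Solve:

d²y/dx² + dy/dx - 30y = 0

Characteristic equation: r² + r - 30 = 0
Roots: r = 5, -6 (distinct real)
General solution: y = C₁e^(5x) + C₂e^(-6x)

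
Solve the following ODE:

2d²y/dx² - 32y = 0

Characteristic equation: 2r² - 32 = 0
Divide by 2: r² - 16 = 0
Roots: r = 4, -4 (distinct real)
General solution: y = C₁e^(4x) + C₂e^(-4x)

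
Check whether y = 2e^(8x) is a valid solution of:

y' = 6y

Verification:
y = 2e^(8x)
y' = 16e^(8x)
But 6y = 12e^(8x)
y' ≠ 6y — the derivative does not match

No, it is not a solution.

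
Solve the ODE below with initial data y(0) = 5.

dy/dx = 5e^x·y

General solution: y = Ce^(5e^x)
Applying IC y(0) = 5:
Particular solution: y = 5e^(5(e^x - 1))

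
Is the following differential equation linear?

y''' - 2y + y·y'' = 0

No. Nonlinear (y·y'' term)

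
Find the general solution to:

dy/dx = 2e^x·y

Separating variables and integrating:
ln|y| = 2e^x + C

General solution: y = Ce^(2e^x)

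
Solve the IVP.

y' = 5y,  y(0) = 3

General solution: y = Ce^(5x)
Applying IC y(0) = 3:
Particular solution: y = 3e^(5x)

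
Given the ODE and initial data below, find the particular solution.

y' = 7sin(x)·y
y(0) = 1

General solution: y = Ce^(-7cos(x))
Applying IC y(0) = 1:
Particular solution: y = e^(7(1-cos(x)))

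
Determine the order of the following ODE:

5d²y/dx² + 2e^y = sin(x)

The order is 2 (highest derivative is of order 2).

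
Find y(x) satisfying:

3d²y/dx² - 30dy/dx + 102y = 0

Characteristic equation: 3r² - 30r + 102 = 0
Divide by 3: r² - 10r + 34 = 0
Roots: r = 5 ± 3i (complex conjugates)
General solution: y = e^(5x)(C₁cos(3x) + C₂sin(3x))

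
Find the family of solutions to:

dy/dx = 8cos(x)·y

Separating variables and integrating:
ln|y| = 8sin(x) + C

General solution: y = Ce^(8sin(x))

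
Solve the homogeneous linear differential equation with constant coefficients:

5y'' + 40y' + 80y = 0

Characteristic equation: 5r² + 40r + 80 = 0
Divide by 5: r² + 8r + 16 = 0
Factored: (r + 4)² = 0
Repeated root: r = -4
General solution: y = (C₁ + C₂x)e^(-4x)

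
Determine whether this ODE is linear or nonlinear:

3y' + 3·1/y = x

Nonlinear (1/y term)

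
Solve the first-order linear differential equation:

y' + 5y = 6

Using integrating factor method:

General solution: y = 6/5 + Ce^(-5x)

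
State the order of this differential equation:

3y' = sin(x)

The order is 1 (highest derivative is of order 1).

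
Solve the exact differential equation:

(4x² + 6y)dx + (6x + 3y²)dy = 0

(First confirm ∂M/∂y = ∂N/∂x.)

Verify exactness: ∂M/∂y = ∂N/∂x ✓
Find F(x,y) such that ∂F/∂x = M, ∂F/∂y = N
Solution: 4x³/3 + 6xy + y³ = C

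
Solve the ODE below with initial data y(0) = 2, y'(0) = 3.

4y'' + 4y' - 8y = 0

General solution: y = C₁e^x + C₂e^(-2x)
Applying ICs: C₁ = 7/3, C₂ = -1/3
Particular solution: y = (7/3)e^x - (1/3)e^(-2x)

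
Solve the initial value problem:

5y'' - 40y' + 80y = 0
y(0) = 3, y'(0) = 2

General solution: y = (C₁ + C₂x)e^(4x)
Repeated root r = 4
Applying ICs: C₁ = 3, C₂ = -10
Particular solution: y = (3 - 10x)e^(4x)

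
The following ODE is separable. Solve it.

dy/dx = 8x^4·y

Separating variables and integrating:
ln|y| = 8x^5/5 + C

General solution: y = Ce^(8x^5/5)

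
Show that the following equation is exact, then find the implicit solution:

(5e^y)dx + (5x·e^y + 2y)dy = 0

Verify exactness: ∂M/∂y = ∂N/∂x ✓
Find F(x,y) such that ∂F/∂x = M, ∂F/∂y = N
Solution: 5x·e^y + y² = C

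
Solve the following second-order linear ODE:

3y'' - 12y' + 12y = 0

Characteristic equation: 3r² - 12r + 12 = 0
Divide by 3: r² - 4r + 4 = 0
Factored: (r - 2)² = 0
Repeated root: r = 2
General solution: y = (C₁ + C₂x)e^(2x)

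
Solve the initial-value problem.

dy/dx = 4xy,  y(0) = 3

General solution: y = Ce^(2x²)
Applying IC y(0) = 3:
Particular solution: y = 3e^(2x²)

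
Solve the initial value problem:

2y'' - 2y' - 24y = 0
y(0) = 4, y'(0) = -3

General solution: y = C₁e^(4x) + C₂e^(-3x)
Applying ICs: C₁ = 9/7, C₂ = 19/7
Particular solution: y = (9/7)e^(4x) + (19/7)e^(-3x)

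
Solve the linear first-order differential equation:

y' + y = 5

Using integrating factor method:

General solution: y = 5 + Ce^(-x)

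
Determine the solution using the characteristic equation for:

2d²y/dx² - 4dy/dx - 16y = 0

Characteristic equation: 2r² - 4r - 16 = 0
Divide by 2: r² - 2r - 8 = 0
Roots: r = 4, -2 (distinct real)
General solution: y = C₁e^(4x) + C₂e^(-2x)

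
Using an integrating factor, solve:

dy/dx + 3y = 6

Using integrating factor method:

General solution: y = 2 + Ce^(-3x)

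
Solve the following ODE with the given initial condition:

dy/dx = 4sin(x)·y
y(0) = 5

General solution: y = Ce^(-4cos(x))
Applying IC y(0) = 5:
Particular solution: y = 5e^(4(1-cos(x)))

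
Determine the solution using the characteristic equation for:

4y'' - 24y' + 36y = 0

Characteristic equation: 4r² - 24r + 36 = 0
Divide by 4: r² - 6r + 9 = 0
Factored: (r - 3)² = 0
Repeated root: r = 3
General solution: y = (C₁ + C₂x)e^(3x)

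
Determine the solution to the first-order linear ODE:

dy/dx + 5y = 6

Using integrating factor method:

General solution: y = 6/5 + Ce^(-5x)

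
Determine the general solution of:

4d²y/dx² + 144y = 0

Characteristic equation: 4r² + 144 = 0
Divide by 4: r² + 36 = 0
Roots: r = ±6i (complex conjugates)
General solution: y = C₁cos(6x) + C₂sin(6x)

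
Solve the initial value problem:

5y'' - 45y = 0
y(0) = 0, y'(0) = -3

General solution: y = C₁e^(3x) + C₂e^(-3x)
Applying ICs: C₁ = -1/2, C₂ = 1/2
Particular solution: y = -(1/2)e^(3x) + (1/2)e^(-3x)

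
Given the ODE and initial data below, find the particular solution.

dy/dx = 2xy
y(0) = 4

General solution: y = Ce^(x²)
Applying IC y(0) = 4:
Particular solution: y = 4e^(x²)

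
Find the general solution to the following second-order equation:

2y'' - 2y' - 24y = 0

Characteristic equation: 2r² - 2r - 24 = 0
Divide by 2: r² - r - 12 = 0
Roots: r = 4, -3 (distinct real)
General solution: y = C₁e^(4x) + C₂e^(-3x)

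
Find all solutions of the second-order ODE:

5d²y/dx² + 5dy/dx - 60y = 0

Characteristic equation: 5r² + 5r - 60 = 0
Divide by 5: r² + r - 12 = 0
Roots: r = 3, -4 (distinct real)
General solution: y = C₁e^(3x) + C₂e^(-4x)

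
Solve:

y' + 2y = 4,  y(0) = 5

General solution: y = 2 + Ce^(-2x)
Applying y(0) = 5: C = 5 - 2 = 3
Particular solution: y = 2 + 3e^(-2x)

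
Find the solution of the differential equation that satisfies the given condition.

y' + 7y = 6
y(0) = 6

General solution: y = 6/7 + Ce^(-7x)
Applying y(0) = 6: C = 6 - 6/7 = 36/7
Particular solution: y = 6/7 + (36/7)e^(-7x)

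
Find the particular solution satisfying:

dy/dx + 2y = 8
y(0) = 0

General solution: y = 4 + Ce^(-2x)
Applying y(0) = 0: C = 0 - 4 = -4
Particular solution: y = 4 - 4e^(-2x)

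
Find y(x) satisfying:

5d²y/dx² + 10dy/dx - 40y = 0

Characteristic equation: 5r² + 10r - 40 = 0
Divide by 5: r² + 2r - 8 = 0
Roots: r = 2, -4 (distinct real)
General solution: y = C₁e^(2x) + C₂e^(-4x)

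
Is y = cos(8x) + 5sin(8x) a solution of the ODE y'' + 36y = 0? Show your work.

Verification:
y'' = -64cos(8x) - 320sin(8x)
y'' + 36y ≠ 0 (frequency mismatch: got 64 instead of 36)

No, it is not a solution.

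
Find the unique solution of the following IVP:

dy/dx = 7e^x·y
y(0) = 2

General solution: y = Ce^(7e^x)
Applying IC y(0) = 2:
Particular solution: y = 2e^(7(e^x - 1))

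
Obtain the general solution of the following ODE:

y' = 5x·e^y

Separating variables and integrating:
-e^(-y) = 5x²/2 + C

General solution: y = -ln(C - 5x²/2)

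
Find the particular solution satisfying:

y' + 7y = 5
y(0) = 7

General solution: y = 5/7 + Ce^(-7x)
Applying y(0) = 7: C = 7 - 5/7 = 44/7
Particular solution: y = 5/7 + (44/7)e^(-7x)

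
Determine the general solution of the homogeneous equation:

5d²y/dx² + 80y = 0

Characteristic equation: 5r² + 80 = 0
Divide by 5: r² + 16 = 0
Roots: r = ±4i (complex conjugates)
General solution: y = C₁cos(4x) + C₂sin(4x)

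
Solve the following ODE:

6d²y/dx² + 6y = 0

Characteristic equation: 6r² + 6 = 0
Divide by 6: r² + 1 = 0
Roots: r = ±i (complex conjugates)
General solution: y = C₁cos(x) + C₂sin(x)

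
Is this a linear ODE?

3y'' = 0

Yes. Linear (y and its derivatives appear to the first power only, no products of y terms)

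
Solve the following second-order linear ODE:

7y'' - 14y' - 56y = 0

Characteristic equation: 7r² - 14r - 56 = 0
Divide by 7: r² - 2r - 8 = 0
Roots: r = 4, -2 (distinct real)
General solution: y = C₁e^(4x) + C₂e^(-2x)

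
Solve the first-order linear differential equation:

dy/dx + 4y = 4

Using integrating factor method:

General solution: y = 1 + Ce^(-4x)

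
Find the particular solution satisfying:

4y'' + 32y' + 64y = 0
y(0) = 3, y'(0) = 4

General solution: y = (C₁ + C₂x)e^(-4x)
Repeated root r = -4
Applying ICs: C₁ = 3, C₂ = 16
Particular solution: y = (3 + 16x)e^(-4x)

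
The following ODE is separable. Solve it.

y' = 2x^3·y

Separating variables and integrating:
ln|y| = x^4/2 + C

General solution: y = Ce^(x^4/2)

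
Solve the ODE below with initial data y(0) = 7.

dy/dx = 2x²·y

General solution: y = Ce^(2x³/3)
Applying IC y(0) = 7:
Particular solution: y = 7e^(2x³/3)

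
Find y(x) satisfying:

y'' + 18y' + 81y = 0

Characteristic equation: r² + 18r + 81 = 0
Factored: (r + 9)² = 0
Repeated root: r = -9
General solution: y = (C₁ + C₂x)e^(-9x)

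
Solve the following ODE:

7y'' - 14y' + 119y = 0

Characteristic equation: 7r² - 14r + 119 = 0
Divide by 7: r² - 2r + 17 = 0
Roots: r = 1 ± 4i (complex conjugates)
General solution: y = e^x(C₁cos(4x) + C₂sin(4x))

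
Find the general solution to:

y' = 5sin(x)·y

Separating variables and integrating:
ln|y| = -5cos(x) + C

General solution: y = Ce^(-5cos(x))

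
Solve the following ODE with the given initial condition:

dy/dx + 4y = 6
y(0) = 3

General solution: y = 3/2 + Ce^(-4x)
Applying y(0) = 3: C = 3 - 3/2 = 3/2
Particular solution: y = 3/2 + (3/2)e^(-4x)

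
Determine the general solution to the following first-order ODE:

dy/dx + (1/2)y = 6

Using integrating factor method:

General solution: y = 12 + Ce^(-x/2)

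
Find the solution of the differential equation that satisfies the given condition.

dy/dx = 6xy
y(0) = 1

General solution: y = Ce^(3x²)
Applying IC y(0) = 1:
Particular solution: y = e^(3x²)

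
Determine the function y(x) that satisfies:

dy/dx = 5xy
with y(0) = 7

General solution: y = Ce^(5x²/2)
Applying IC y(0) = 7:
Particular solution: y = 7e^(5x²/2)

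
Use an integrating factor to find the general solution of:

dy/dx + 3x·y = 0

Using integrating factor method:

General solution: y = Ce^(-3x^2/2)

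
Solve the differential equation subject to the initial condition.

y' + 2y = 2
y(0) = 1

General solution: y = 1 + Ce^(-2x)
Applying y(0) = 1: C = 1 - 1 = 0
Particular solution: y = 1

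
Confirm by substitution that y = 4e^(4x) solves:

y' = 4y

Verification:
y = 4e^(4x)
y' = 16e^(4x)
4y = 16e^(4x)
y' = 4y ✓

Yes, it is a solution.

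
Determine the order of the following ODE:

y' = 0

The order is 1 (highest derivative is of order 1).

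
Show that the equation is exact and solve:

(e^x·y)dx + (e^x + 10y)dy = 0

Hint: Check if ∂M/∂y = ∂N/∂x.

Verify exactness: ∂M/∂y = ∂N/∂x ✓
Find F(x,y) such that ∂F/∂x = M, ∂F/∂y = N
Solution: e^x·y + 5y² = C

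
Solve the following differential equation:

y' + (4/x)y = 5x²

Using integrating factor method:

General solution: y = (5/7)x^3 + Cx^(-4)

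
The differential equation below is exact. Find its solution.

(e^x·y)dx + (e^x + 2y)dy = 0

Verify exactness: ∂M/∂y = ∂N/∂x ✓
Find F(x,y) such that ∂F/∂x = M, ∂F/∂y = N
Solution: e^x·y + y² = C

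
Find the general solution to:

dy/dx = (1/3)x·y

Separating variables and integrating:
ln|y| = x^2/6 + C

General solution: y = Ce^(x^2/6)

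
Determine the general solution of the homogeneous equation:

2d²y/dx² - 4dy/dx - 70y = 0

Characteristic equation: 2r² - 4r - 70 = 0
Divide by 2: r² - 2r - 35 = 0
Roots: r = 7, -5 (distinct real)
General solution: y = C₁e^(7x) + C₂e^(-5x)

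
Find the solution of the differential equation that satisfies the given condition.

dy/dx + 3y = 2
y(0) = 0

General solution: y = 2/3 + Ce^(-3x)
Applying y(0) = 0: C = 0 - 2/3 = -2/3
Particular solution: y = 2/3 - (2/3)e^(-3x)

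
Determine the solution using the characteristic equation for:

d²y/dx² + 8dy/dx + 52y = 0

Characteristic equation: r² + 8r + 52 = 0
Roots: r = -4 ± 6i (complex conjugates)
General solution: y = e^(-4x)(C₁cos(6x) + C₂sin(6x))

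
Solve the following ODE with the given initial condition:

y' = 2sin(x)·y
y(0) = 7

General solution: y = Ce^(-2cos(x))
Applying IC y(0) = 7:
Particular solution: y = 7e^(2(1-cos(x)))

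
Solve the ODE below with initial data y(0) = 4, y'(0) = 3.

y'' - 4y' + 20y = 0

General solution: y = e^(2x)(C₁cos(4x) + C₂sin(4x))
Complex roots r = 2 ± 4i
Applying ICs: C₁ = 4, C₂ = -5/4
Particular solution: y = e^(2x)(4cos(4x) - (5/4)sin(4x))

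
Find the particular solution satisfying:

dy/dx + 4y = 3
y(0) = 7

General solution: y = 3/4 + Ce^(-4x)
Applying y(0) = 7: C = 7 - 3/4 = 25/4
Particular solution: y = 3/4 + (25/4)e^(-4x)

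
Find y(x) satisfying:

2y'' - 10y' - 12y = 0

Characteristic equation: 2r² - 10r - 12 = 0
Divide by 2: r² - 5r - 6 = 0
Roots: r = 6, -1 (distinct real)
General solution: y = C₁e^(6x) + C₂e^(-x)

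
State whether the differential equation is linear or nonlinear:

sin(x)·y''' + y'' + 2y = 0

Linear (y and its derivatives appear to the first power only, no products of y terms)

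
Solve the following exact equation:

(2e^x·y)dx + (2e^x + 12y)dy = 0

Verify exactness: ∂M/∂y = ∂N/∂x ✓
Find F(x,y) such that ∂F/∂x = M, ∂F/∂y = N
Solution: 2e^x·y + 6y² = C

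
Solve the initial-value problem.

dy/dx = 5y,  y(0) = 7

General solution: y = Ce^(5x)
Applying IC y(0) = 7:
Particular solution: y = 7e^(5x)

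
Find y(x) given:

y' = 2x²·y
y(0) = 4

General solution: y = Ce^(2x³/3)
Applying IC y(0) = 4:
Particular solution: y = 4e^(2x³/3)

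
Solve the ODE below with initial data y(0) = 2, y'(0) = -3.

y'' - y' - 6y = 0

General solution: y = C₁e^(3x) + C₂e^(-2x)
Applying ICs: C₁ = 1/5, C₂ = 9/5
Particular solution: y = (1/5)e^(3x) + (9/5)e^(-2x)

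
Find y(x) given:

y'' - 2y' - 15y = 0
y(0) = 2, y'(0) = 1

General solution: y = C₁e^(5x) + C₂e^(-3x)
Applying ICs: C₁ = 7/8, C₂ = 9/8
Particular solution: y = (7/8)e^(5x) + (9/8)e^(-3x)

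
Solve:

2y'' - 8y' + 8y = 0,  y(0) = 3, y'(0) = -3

General solution: y = (C₁ + C₂x)e^(2x)
Repeated root r = 2
Applying ICs: C₁ = 3, C₂ = -9
Particular solution: y = (3 - 9x)e^(2x)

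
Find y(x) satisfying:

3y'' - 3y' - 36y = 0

Characteristic equation: 3r² - 3r - 36 = 0
Divide by 3: r² - r - 12 = 0
Roots: r = 4, -3 (distinct real)
General solution: y = C₁e^(4x) + C₂e^(-3x)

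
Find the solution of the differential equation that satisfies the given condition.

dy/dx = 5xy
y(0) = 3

General solution: y = Ce^(5x²/2)
Applying IC y(0) = 3:
Particular solution: y = 3e^(5x²/2)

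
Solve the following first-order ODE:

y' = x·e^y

Separating variables and integrating:
-e^(-y) = x²/2 + C

General solution: y = -ln(C - x²/2)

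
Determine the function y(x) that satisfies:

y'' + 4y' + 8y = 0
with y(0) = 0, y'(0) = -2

General solution: y = e^(-2x)(C₁cos(2x) + C₂sin(2x))
Complex roots r = -2 ± 2i
Applying ICs: C₁ = 0, C₂ = -1
Particular solution: y = e^(-2x)(-sin(2x))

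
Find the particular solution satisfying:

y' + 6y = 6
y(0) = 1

General solution: y = 1 + Ce^(-6x)
Applying y(0) = 1: C = 1 - 1 = 0
Particular solution: y = 1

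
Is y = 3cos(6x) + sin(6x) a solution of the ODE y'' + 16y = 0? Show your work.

Verification:
y'' = -108cos(6x) - 36sin(6x)
y'' + 16y ≠ 0 (frequency mismatch: got 36 instead of 16)

No, it is not a solution.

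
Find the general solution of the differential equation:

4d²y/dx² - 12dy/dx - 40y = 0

Characteristic equation: 4r² - 12r - 40 = 0
Divide by 4: r² - 3r - 10 = 0
Roots: r = 5, -2 (distinct real)
General solution: y = C₁e^(5x) + C₂e^(-2x)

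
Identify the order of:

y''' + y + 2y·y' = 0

The order is 3 (highest derivative is of order 3).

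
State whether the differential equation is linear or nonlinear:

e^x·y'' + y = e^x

Linear (y and its derivatives appear to the first power only, no products of y terms)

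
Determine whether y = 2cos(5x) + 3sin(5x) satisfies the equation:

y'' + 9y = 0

Verification:
y'' = -50cos(5x) - 75sin(5x)
y'' + 9y ≠ 0 (frequency mismatch: got 25 instead of 9)

No, it is not a solution.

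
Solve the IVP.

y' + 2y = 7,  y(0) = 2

General solution: y = 7/2 + Ce^(-2x)
Applying y(0) = 2: C = 2 - 7/2 = -3/2
Particular solution: y = 7/2 - (3/2)e^(-2x)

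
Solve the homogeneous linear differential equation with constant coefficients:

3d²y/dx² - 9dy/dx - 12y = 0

Characteristic equation: 3r² - 9r - 12 = 0
Divide by 3: r² - 3r - 4 = 0
Roots: r = 4, -1 (distinct real)
General solution: y = C₁e^(4x) + C₂e^(-x)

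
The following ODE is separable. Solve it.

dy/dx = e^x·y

Separating variables and integrating:
ln|y| = e^x + C

General solution: y = Ce^(e^x)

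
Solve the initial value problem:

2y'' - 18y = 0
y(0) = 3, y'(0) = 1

General solution: y = C₁e^(3x) + C₂e^(-3x)
Applying ICs: C₁ = 5/3, C₂ = 4/3
Particular solution: y = (5/3)e^(3x) + (4/3)e^(-3x)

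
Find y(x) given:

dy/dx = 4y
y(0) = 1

General solution: y = Ce^(4x)
Applying IC y(0) = 1:
Particular solution: y = e^(4x)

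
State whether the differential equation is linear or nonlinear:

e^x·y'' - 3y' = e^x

Linear (y and its derivatives appear to the first power only, no products of y terms)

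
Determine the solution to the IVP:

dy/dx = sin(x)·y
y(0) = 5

General solution: y = Ce^(-cos(x))
Applying IC y(0) = 5:
Particular solution: y = 5e^(1-cos(x))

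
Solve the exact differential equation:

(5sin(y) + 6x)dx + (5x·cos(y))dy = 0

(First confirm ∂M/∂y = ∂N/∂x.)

Verify exactness: ∂M/∂y = ∂N/∂x ✓
Find F(x,y) such that ∂F/∂x = M, ∂F/∂y = N
Solution: 5x·sin(y) + 3x² = C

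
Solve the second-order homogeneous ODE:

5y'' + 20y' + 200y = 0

Characteristic equation: 5r² + 20r + 200 = 0
Divide by 5: r² + 4r + 40 = 0
Roots: r = -2 ± 6i (complex conjugates)
General solution: y = e^(-2x)(C₁cos(6x) + C₂sin(6x))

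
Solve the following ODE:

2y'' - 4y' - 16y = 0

Characteristic equation: 2r² - 4r - 16 = 0
Divide by 2: r² - 2r - 8 = 0
Roots: r = 4, -2 (distinct real)
General solution: y = C₁e^(4x) + C₂e^(-2x)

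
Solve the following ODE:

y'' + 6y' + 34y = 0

Characteristic equation: r² + 6r + 34 = 0
Roots: r = -3 ± 5i (complex conjugates)
General solution: y = e^(-3x)(C₁cos(5x) + C₂sin(5x))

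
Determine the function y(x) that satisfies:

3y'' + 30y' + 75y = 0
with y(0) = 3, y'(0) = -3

General solution: y = (C₁ + C₂x)e^(-5x)
Repeated root r = -5
Applying ICs: C₁ = 3, C₂ = 12
Particular solution: y = (3 + 12x)e^(-5x)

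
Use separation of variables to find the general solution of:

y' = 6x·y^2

Separating variables and integrating:
-1/y = 3x^2 + C

General solution: y^-1 = -3x^2 + C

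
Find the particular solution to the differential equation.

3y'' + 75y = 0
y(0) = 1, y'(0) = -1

General solution: y = C₁cos(5x) + C₂sin(5x)
Complex roots r = ±5i
Applying ICs: C₁ = 1, C₂ = -1/5
Particular solution: y = cos(5x) - (1/5)sin(5x)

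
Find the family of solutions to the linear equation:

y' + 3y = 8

Using integrating factor method:

General solution: y = 8/3 + Ce^(-3x)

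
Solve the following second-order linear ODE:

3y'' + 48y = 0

Characteristic equation: 3r² + 48 = 0
Divide by 3: r² + 16 = 0
Roots: r = ±4i (complex conjugates)
General solution: y = C₁cos(4x) + C₂sin(4x)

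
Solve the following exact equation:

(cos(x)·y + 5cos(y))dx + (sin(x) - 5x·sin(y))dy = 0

Verify exactness: ∂M/∂y = ∂N/∂x ✓
Find F(x,y) such that ∂F/∂x = M, ∂F/∂y = N
Solution: sin(x)·y + 5x·cos(y) = C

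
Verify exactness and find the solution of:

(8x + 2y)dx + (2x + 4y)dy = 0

Verify exactness: ∂M/∂y = ∂N/∂x ✓
Find F(x,y) such that ∂F/∂x = M, ∂F/∂y = N
Solution: 4x² + 2xy + 2y² = C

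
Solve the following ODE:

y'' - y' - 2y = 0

Characteristic equation: r² - r - 2 = 0
Roots: r = 2, -1 (distinct real)
General solution: y = C₁e^(2x) + C₂e^(-x)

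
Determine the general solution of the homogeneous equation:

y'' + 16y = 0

Characteristic equation: r² + 16 = 0
Roots: r = ±4i (complex conjugates)
General solution: y = C₁cos(4x) + C₂sin(4x)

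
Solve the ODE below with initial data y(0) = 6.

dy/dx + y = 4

General solution: y = 4 + Ce^(-x)
Applying y(0) = 6: C = 6 - 4 = 2
Particular solution: y = 4 + 2e^(-x)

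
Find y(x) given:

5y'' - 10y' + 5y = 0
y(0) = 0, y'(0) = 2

General solution: y = (C₁ + C₂x)e^x
Repeated root r = 1
Applying ICs: C₁ = 0, C₂ = 2
Particular solution: y = 2xe^x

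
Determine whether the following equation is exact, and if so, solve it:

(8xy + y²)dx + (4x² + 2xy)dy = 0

Verify exactness: ∂M/∂y = ∂N/∂x ✓
Find F(x,y) such that ∂F/∂x = M, ∂F/∂y = N
Solution: 4x²y + xy² = C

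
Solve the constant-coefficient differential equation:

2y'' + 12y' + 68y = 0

Characteristic equation: 2r² + 12r + 68 = 0
Divide by 2: r² + 6r + 34 = 0
Roots: r = -3 ± 5i (complex conjugates)
General solution: y = e^(-3x)(C₁cos(5x) + C₂sin(5x))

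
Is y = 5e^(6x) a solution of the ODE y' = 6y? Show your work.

Verification:
y = 5e^(6x)
y' = 30e^(6x)
6y = 30e^(6x)
y' = 6y ✓

Yes, it is a solution.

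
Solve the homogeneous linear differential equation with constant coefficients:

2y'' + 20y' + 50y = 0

Characteristic equation: 2r² + 20r + 50 = 0
Divide by 2: r² + 10r + 25 = 0
Factored: (r + 5)² = 0
Repeated root: r = -5
General solution: y = (C₁ + C₂x)e^(-5x)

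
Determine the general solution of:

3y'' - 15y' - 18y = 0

Characteristic equation: 3r² - 15r - 18 = 0
Divide by 3: r² - 5r - 6 = 0
Roots: r = 6, -1 (distinct real)
General solution: y = C₁e^(6x) + C₂e^(-x)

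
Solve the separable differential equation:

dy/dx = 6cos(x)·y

Separating variables and integrating:
ln|y| = 6sin(x) + C

General solution: y = Ce^(6sin(x))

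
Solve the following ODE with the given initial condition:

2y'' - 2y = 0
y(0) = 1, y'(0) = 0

General solution: y = C₁e^x + C₂e^(-x)
Applying ICs: C₁ = 1/2, C₂ = 1/2
Particular solution: y = (1/2)e^x + (1/2)e^(-x)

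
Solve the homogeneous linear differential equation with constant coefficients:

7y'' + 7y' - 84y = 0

Characteristic equation: 7r² + 7r - 84 = 0
Divide by 7: r² + r - 12 = 0
Roots: r = 3, -4 (distinct real)
General solution: y = C₁e^(3x) + C₂e^(-4x)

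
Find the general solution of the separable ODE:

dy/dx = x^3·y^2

Separating variables and integrating:
-1/y = x^4/4 + C

General solution: y^-1 = (-1/4)x^4 + C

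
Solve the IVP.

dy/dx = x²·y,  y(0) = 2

General solution: y = Ce^(x³/3)
Applying IC y(0) = 2:
Particular solution: y = 2e^(x³/3)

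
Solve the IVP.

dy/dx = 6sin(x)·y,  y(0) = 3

General solution: y = Ce^(-6cos(x))
Applying IC y(0) = 3:
Particular solution: y = 3e^(6(1-cos(x)))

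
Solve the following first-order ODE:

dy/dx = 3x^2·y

Separating variables and integrating:
ln|y| = x^3 + C

General solution: y = Ce^(x^3)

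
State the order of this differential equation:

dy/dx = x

The order is 1 (highest derivative is of order 1).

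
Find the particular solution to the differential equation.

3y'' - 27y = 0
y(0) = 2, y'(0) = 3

General solution: y = C₁e^(3x) + C₂e^(-3x)
Applying ICs: C₁ = 3/2, C₂ = 1/2
Particular solution: y = (3/2)e^(3x) + (1/2)e^(-3x)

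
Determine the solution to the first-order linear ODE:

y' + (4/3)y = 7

Using integrating factor method:

General solution: y = 21/4 + Ce^(-4x/3)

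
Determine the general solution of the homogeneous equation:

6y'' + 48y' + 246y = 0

Characteristic equation: 6r² + 48r + 246 = 0
Divide by 6: r² + 8r + 41 = 0
Roots: r = -4 ± 5i (complex conjugates)
General solution: y = e^(-4x)(C₁cos(5x) + C₂sin(5x))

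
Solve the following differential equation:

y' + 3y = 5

Using integrating factor method:

General solution: y = 5/3 + Ce^(-3x)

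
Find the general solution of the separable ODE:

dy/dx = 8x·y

Separating variables and integrating:
ln|y| = 4x^2 + C

General solution: y = Ce^(4x^2)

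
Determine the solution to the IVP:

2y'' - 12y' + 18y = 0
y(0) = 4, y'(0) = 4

General solution: y = (C₁ + C₂x)e^(3x)
Repeated root r = 3
Applying ICs: C₁ = 4, C₂ = -8
Particular solution: y = (4 - 8x)e^(3x)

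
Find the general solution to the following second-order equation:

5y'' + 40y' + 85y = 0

Characteristic equation: 5r² + 40r + 85 = 0
Divide by 5: r² + 8r + 17 = 0
Roots: r = -4 ± i (complex conjugates)
General solution: y = e^(-4x)(C₁cos(x) + C₂sin(x))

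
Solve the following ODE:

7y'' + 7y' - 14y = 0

Characteristic equation: 7r² + 7r - 14 = 0
Divide by 7: r² + r - 2 = 0
Roots: r = 1, -2 (distinct real)
General solution: y = C₁e^x + C₂e^(-2x)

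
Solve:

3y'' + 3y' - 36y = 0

Characteristic equation: 3r² + 3r - 36 = 0
Divide by 3: r² + r - 12 = 0
Roots: r = 3, -4 (distinct real)
General solution: y = C₁e^(3x) + C₂e^(-4x)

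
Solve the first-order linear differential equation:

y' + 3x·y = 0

Using integrating factor method:

General solution: y = Ce^(-3x^2/2)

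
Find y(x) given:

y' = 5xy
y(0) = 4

General solution: y = Ce^(5x²/2)
Applying IC y(0) = 4:
Particular solution: y = 4e^(5x²/2)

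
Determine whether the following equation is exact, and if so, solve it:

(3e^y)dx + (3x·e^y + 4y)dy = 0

Verify exactness: ∂M/∂y = ∂N/∂x ✓
Find F(x,y) such that ∂F/∂x = M, ∂F/∂y = N
Solution: 3x·e^y + 2y² = C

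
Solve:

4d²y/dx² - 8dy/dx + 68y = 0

Characteristic equation: 4r² - 8r + 68 = 0
Divide by 4: r² - 2r + 17 = 0
Roots: r = 1 ± 4i (complex conjugates)
General solution: y = e^x(C₁cos(4x) + C₂sin(4x))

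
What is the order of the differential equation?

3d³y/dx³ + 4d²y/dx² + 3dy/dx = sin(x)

The order is 3 (highest derivative is of order 3).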